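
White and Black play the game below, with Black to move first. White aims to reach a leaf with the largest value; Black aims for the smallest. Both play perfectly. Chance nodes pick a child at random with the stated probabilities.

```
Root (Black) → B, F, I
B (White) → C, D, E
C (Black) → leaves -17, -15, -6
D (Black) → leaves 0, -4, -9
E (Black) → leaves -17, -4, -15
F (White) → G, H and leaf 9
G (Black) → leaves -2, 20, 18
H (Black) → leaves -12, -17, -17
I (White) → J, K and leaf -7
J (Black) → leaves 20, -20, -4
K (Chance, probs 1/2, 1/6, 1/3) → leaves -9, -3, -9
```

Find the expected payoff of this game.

-9

C (Black): min(-17, -15, -6) = -17
D (Black): min(0, -4, -9) = -9
E (Black): min(-17, -4, -15) = -17
B (White): max(-17, -9, -17) = -9
G (Black): min(-2, 20, 18) = -2
H (Black): min(-12, -17, -17) = -17
F (White): max(-2, -17, 9) = 9
J (Black): min(20, -20, -4) = -20
K (Chance): 1/2·-9 + 1/6·-3 + 1/3·-9 = -8
I (White): max(-20, -8, -7) = -7
Root (Black): min(-9, 9, -7) = -9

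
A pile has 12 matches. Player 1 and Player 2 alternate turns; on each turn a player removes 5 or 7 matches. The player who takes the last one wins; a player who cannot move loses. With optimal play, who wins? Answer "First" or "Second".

i:   0  1  2  3  4  5  6  7  8  9 10 11 12
     L  L  L  L  L  W  W  W  W  W  W  W  L
Position 12 is L, so the second player wins.

Second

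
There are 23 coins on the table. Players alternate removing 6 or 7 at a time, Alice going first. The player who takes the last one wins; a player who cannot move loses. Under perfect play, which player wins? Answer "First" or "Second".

Compute winning (W) and losing (L) positions by backward induction:
i:   0  1  2  3  4  5  6  7  8  9 10 11 12 13 14 15 16 17 18 19 20 21 22 23
     L  L  L  L  L  L  W  W  W  W  W  W  W  L  L  L  L  L  L  W  W  W  W  W
Position 23 is W, so the first player wins.

First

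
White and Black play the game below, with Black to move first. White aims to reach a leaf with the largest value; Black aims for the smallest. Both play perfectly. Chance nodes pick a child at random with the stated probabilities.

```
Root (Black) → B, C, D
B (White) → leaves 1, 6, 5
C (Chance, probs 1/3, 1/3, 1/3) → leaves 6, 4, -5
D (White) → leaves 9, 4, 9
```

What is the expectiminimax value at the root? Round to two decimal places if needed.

B (White): max(1, 6, 5) = 6
C (Chance): 1/3·6 + 1/3·4 + 1/3·-5 = 1.67
D (White): max(9, 4, 9) = 9
Root (Black): min(6, 1.67, 9) = 1.67

1.67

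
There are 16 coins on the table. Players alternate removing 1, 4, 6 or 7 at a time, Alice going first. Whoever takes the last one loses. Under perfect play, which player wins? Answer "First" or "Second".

Mark each pile size as W (mover wins) or L (mover loses):
i:   0  1  2  3  4  5  6  7  8  9 10 11 12 13 14 15 16
     W  L  W  L  W  W  L  W  W  W  W  L  W  W  L  W  L
Position 16 is L, so the second player wins.

Second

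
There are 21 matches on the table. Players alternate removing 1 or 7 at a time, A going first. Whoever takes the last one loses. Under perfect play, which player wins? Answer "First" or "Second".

Second

Mark each pile size as W (mover wins) or L (mover loses):
i:   0  1  2  3  4  5  6  7  8  9 10 11 12 13 14 15 16 17 18 19 20 21
     W  L  W  L  W  L  W  L  W  L  W  L  W  L  W  L  W  L  W  L  W  L
Position 21 is L, so the second player wins.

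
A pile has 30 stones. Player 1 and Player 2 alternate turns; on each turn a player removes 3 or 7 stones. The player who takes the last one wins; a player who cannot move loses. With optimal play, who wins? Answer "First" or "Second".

Second

Positions where the player to move wins (W) vs loses (L):
i:   0  1  2  3  4  5  6  7  8  9 10 11 12 13 14 15 16 17 18 19 20 21 22 23 24 25 26 27 28 29 30
     L  L  L  W  W  W  L  W  W  W  L  L  L  W  W  W  L  W  W  W  L  L  L  W  W  W  L  W  W  W  L
Position 30 is L, so the second player wins.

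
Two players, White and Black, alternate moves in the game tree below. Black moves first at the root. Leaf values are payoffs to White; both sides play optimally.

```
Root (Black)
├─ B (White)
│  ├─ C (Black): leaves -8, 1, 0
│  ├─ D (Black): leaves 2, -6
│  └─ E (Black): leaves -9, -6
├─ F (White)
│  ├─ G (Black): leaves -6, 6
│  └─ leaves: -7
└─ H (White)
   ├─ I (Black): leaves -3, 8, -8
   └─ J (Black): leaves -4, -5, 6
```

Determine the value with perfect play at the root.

-6

C (Black): min(-8, 1, 0) = -8
D (Black): min(2, -6) = -6
E (Black): min(-9, -6) = -9
B (White): max(-8, -6, -9) = -6
G (Black): min(-6, 6) = -6
F (White): max(-6, -7) = -6
I (Black): min(-3, 8, -8) = -8
J (Black): min(-4, -5, 6) = -5
H (White): max(-8, -5) = -5
Root (Black): min(-6, -6, -5) = -6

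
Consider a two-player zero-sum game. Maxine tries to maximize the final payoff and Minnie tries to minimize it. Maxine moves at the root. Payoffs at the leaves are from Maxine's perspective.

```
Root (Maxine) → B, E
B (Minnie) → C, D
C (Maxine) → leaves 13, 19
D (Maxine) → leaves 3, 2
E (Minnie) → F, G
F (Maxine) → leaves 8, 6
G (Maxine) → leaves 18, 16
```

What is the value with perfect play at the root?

C (Maxine): max(13, 19) = 19
D (Maxine): max(3, 2) = 3
B (Minnie): min(19, 3) = 3
F (Maxine): max(8, 6) = 8
G (Maxine): max(18, 16) = 18
E (Minnie): min(8, 18) = 8
Root (Maxine): max(3, 8) = 8

8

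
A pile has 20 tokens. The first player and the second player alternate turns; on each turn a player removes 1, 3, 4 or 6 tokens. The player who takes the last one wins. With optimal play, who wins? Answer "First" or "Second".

First

i:   0  1  2  3  4  5  6  7  8  9 10 11 12 13 14 15 16 17 18 19 20
     L  W  L  W  W  W  W  L  W  L  W  W  W  W  L  W  L  W  W  W  W
Position 20 is W, so the first player wins.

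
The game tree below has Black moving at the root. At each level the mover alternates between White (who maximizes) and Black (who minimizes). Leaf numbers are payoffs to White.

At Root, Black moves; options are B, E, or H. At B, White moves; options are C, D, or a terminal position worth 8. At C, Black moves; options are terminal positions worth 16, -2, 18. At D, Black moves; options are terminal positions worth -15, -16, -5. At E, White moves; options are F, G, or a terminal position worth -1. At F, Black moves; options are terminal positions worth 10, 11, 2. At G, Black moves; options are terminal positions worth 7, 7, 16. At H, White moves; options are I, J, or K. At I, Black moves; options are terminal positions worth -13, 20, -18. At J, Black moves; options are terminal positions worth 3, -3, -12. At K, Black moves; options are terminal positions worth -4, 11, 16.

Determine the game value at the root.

-4

C (Black): min(16, -2, 18) = -2
D (Black): min(-15, -16, -5) = -16
B (White): max(-2, -16, 8) = 8
F (Black): min(10, 11, 2) = 2
G (Black): min(7, 7, 16) = 7
E (White): max(2, 7, -1) = 7
I (Black): min(-13, 20, -18) = -18
J (Black): min(3, -3, -12) = -12
K (Black): min(-4, 11, 16) = -4
H (White): max(-18, -12, -4) = -4
Root (Black): min(8, 7, -4) = -4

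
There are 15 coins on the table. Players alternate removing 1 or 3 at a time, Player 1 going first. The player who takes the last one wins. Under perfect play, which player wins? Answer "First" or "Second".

i:   0  1  2  3  4  5  6  7  8  9 10 11 12 13 14 15
     L  W  L  W  L  W  L  W  L  W  L  W  L  W  L  W
Position 15 is W, so the first player wins.

First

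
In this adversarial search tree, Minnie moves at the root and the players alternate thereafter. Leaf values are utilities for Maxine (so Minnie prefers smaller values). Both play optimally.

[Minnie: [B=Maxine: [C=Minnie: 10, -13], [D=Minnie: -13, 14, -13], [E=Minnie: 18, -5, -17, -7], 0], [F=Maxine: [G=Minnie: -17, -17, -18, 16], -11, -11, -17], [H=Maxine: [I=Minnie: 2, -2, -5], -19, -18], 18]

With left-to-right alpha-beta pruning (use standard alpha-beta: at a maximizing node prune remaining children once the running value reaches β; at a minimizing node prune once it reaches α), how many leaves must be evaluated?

18

C [α=-∞,β=+∞]: v=-13
D [α=-13,β=+∞]: v=-13 after child 1 ≤ α → α-cutoff, skip 2
E [α=-13,β=+∞]: v=-17 after child 3 ≤ α → α-cutoff, skip 1
B [α=-∞,β=+∞]: v=0
G [α=-∞,β=0]: v=-18
F [α=-∞,β=0]: v=-11
I [α=-∞,β=-11]: v=-5
H [α=-∞,β=-11]: v=-5 after child 1 ≥ β → β-cutoff, skip 2
Root [α=-∞,β=+∞]: v=-11
Leaves evaluated: 18 of 23.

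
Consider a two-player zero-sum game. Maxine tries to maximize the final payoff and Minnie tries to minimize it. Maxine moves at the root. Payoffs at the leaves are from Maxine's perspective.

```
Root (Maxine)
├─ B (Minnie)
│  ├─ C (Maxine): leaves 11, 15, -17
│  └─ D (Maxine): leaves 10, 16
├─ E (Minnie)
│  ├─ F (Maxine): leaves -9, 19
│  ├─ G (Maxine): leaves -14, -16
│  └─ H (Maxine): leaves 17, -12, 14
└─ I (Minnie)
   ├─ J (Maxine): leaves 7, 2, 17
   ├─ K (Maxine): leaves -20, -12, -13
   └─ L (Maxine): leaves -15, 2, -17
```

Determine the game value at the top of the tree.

15

C (Maxine): max(11, 15, -17) = 15
D (Maxine): max(10, 16) = 16
B (Minnie): min(15, 16) = 15
F (Maxine): max(-9, 19) = 19
G (Maxine): max(-14, -16) = -14
H (Maxine): max(17, -12, 14) = 17
E (Minnie): min(19, -14, 17) = -14
J (Maxine): max(7, 2, 17) = 17
K (Maxine): max(-20, -12, -13) = -12
L (Maxine): max(-15, 2, -17) = 2
I (Minnie): min(17, -12, 2) = -12
Root (Maxine): max(15, -14, -12) = 15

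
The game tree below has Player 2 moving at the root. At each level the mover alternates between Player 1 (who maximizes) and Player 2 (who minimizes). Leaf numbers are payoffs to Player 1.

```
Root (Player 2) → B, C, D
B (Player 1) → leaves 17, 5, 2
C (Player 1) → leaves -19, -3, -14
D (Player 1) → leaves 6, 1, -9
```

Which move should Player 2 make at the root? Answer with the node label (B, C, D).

C

B (Player 1): max(17, 5, 2) = 17
C (Player 1): max(-19, -3, -14) = -3
D (Player 1): max(6, 1, -9) = 6
Root (Player 2): min(17, -3, 6) = -3
Player 2 picks the child with the lowest value: C (value -3).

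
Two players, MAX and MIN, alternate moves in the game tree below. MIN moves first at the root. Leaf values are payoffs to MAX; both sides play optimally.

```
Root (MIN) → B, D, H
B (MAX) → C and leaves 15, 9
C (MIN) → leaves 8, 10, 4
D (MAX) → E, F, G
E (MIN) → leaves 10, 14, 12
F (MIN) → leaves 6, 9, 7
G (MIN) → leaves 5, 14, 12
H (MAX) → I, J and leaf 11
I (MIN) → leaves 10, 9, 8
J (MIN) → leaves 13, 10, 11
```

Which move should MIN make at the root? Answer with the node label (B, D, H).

D

C (MIN): min(8, 10, 4) = 4
B (MAX): max(4, 15, 9) = 15
E (MIN): min(10, 14, 12) = 10
F (MIN): min(6, 9, 7) = 6
G (MIN): min(5, 14, 12) = 5
D (MAX): max(10, 6, 5) = 10
I (MIN): min(10, 9, 8) = 8
J (MIN): min(13, 10, 11) = 10
H (MAX): max(8, 10, 11) = 11
Root (MIN): min(15, 10, 11) = 10
MIN picks the child with the lowest value: D (value 10).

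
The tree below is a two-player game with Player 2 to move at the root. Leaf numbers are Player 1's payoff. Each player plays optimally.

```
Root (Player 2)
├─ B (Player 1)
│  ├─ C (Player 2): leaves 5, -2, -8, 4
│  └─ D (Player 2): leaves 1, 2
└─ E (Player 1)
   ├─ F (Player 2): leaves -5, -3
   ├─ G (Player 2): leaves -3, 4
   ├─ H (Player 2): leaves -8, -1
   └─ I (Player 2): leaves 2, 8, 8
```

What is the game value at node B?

C: min(5, -2, -8, 4) = -8
D: min(1, 2) = 1
B: max(-8, 1) = 1

1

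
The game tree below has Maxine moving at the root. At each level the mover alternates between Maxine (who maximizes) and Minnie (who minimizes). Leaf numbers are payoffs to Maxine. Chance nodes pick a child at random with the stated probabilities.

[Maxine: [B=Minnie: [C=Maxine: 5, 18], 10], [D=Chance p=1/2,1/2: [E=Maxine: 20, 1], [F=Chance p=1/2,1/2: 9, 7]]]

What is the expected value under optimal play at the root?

C (Maxine): max(5, 18) = 18
B (Minnie): min(18, 10) = 10
E (Maxine): max(20, 1) = 20
F (Chance): 1/2·9 + 1/2·7 = 8
D (Chance): 1/2·20 + 1/2·8 = 14
Root (Maxine): max(10, 14) = 14

14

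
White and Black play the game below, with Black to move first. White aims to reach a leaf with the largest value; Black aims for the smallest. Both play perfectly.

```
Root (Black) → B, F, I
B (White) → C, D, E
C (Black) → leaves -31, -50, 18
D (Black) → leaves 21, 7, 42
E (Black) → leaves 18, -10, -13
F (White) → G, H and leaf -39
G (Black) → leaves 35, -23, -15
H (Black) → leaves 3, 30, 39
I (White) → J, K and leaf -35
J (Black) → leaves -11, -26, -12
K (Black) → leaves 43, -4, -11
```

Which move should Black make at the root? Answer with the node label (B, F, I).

C (Black): min(-31, -50, 18) = -50
D (Black): min(21, 7, 42) = 7
E (Black): min(18, -10, -13) = -13
B (White): max(-50, 7, -13) = 7
G (Black): min(35, -23, -15) = -23
H (Black): min(3, 30, 39) = 3
F (White): max(-23, 3, -39) = 3
J (Black): min(-11, -26, -12) = -26
K (Black): min(43, -4, -11) = -11
I (White): max(-26, -11, -35) = -11
Root (Black): min(7, 3, -11) = -11
Black picks the child with the lowest value: I (value -11).

I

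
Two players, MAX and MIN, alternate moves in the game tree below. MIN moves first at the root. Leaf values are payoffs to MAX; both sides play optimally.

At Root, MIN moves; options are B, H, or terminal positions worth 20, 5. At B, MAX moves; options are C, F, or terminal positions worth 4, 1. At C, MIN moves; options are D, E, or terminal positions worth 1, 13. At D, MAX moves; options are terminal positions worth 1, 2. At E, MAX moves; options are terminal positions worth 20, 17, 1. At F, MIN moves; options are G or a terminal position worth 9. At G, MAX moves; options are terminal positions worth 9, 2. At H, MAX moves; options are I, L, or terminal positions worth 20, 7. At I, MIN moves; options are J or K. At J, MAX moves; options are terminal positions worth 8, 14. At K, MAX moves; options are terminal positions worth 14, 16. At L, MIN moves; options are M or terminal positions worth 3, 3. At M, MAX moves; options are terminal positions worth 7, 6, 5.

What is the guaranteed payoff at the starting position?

D (MAX): max(1, 2) = 2
E (MAX): max(20, 17, 1) = 20
C (MIN): min(2, 20, 1, 13) = 1
G (MAX): max(9, 2) = 9
F (MIN): min(9, 9) = 9
B (MAX): max(1, 9, 4, 1) = 9
J (MAX): max(8, 14) = 14
K (MAX): max(14, 16) = 16
I (MIN): min(14, 16) = 14
M (MAX): max(7, 6, 5) = 7
L (MIN): min(7, 3, 3) = 3
H (MAX): max(14, 3, 20, 7) = 20
Root (MIN): min(9, 20, 20, 5) = 5

5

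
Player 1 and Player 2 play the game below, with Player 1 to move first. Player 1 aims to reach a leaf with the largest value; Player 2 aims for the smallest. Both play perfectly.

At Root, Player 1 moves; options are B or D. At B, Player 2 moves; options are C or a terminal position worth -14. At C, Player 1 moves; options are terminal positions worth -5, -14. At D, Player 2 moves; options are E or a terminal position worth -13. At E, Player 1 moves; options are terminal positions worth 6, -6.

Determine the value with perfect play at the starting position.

-13

C (Player 1): max(-5, -14) = -5
B (Player 2): min(-5, -14) = -14
E (Player 1): max(6, -6) = 6
D (Player 2): min(6, -13) = -13
Root (Player 1): max(-14, -13) = -13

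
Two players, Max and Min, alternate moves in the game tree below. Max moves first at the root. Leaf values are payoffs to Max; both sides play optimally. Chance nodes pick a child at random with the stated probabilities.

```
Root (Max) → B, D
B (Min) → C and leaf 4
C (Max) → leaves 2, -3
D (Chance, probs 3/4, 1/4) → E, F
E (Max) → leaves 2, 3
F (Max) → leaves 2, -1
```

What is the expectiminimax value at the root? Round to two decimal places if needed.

C (Max): max(2, -3) = 2
B (Min): min(2, 4) = 2
E (Max): max(2, 3) = 3
F (Max): max(2, -1) = 2
D (Chance): 3/4·3 + 1/4·2 = 2.75
Root (Max): max(2, 2.75) = 2.75

2.75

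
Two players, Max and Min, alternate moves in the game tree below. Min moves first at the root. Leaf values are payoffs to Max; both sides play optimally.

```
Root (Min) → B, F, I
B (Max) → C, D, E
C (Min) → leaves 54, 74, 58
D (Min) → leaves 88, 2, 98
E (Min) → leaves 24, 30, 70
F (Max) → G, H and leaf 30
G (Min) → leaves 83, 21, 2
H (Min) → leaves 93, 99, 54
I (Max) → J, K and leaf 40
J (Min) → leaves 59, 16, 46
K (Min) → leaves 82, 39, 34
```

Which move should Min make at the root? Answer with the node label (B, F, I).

I

C (Min): min(54, 74, 58) = 54
D (Min): min(88, 2, 98) = 2
E (Min): min(24, 30, 70) = 24
B (Max): max(54, 2, 24) = 54
G (Min): min(83, 21, 2) = 2
H (Min): min(93, 99, 54) = 54
F (Max): max(2, 54, 30) = 54
J (Min): min(59, 16, 46) = 16
K (Min): min(82, 39, 34) = 34
I (Max): max(16, 34, 40) = 40
Root (Min): min(54, 54, 40) = 40
Min picks the child with the lowest value: I (value 40).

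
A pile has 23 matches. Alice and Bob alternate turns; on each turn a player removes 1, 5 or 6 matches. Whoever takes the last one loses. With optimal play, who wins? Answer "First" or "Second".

i:   0  1  2  3  4  5  6  7  8  9 10 11 12 13 14 15 16 17 18 19 20 21 22 23
     W  L  W  L  W  L  W  W  W  W  W  W  L  W  L  W  L  W  W  W  W  W  W  L
Position 23 is L, so the second player wins.

Second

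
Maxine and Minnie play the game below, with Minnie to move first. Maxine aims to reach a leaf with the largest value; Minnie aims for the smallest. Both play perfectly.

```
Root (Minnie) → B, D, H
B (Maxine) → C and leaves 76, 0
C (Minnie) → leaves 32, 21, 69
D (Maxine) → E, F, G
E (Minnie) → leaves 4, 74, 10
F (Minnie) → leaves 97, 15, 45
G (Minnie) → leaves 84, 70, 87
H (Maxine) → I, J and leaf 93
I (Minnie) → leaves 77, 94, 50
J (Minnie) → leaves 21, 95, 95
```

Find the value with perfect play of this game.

C (Minnie): min(32, 21, 69) = 21
B (Maxine): max(21, 76, 0) = 76
E (Minnie): min(4, 74, 10) = 4
F (Minnie): min(97, 15, 45) = 15
G (Minnie): min(84, 70, 87) = 70
D (Maxine): max(4, 15, 70) = 70
I (Minnie): min(77, 94, 50) = 50
J (Minnie): min(21, 95, 95) = 21
H (Maxine): max(50, 21, 93) = 93
Root (Minnie): min(76, 70, 93) = 70

70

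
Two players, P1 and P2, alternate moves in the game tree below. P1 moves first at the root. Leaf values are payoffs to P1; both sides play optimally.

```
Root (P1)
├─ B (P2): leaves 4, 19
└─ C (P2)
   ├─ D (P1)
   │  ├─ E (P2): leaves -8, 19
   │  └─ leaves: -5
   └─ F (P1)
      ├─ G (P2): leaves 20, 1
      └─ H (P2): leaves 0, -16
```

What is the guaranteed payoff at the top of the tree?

4

B (P2): min(4, 19) = 4
E (P2): min(-8, 19) = -8
D (P1): max(-8, -5) = -5
G (P2): min(20, 1) = 1
H (P2): min(0, -16) = -16
F (P1): max(1, -16) = 1
C (P2): min(-5, 1) = -5
Root (P1): max(4, -5) = 4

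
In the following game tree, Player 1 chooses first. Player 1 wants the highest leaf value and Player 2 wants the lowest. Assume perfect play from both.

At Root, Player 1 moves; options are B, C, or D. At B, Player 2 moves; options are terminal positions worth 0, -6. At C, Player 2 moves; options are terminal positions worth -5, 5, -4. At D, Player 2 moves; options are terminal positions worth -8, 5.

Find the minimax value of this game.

-5

B (Player 2): min(0, -6) = -6
C (Player 2): min(-5, 5, -4) = -5
D (Player 2): min(-8, 5) = -8
Root (Player 1): max(-6, -5, -8) = -5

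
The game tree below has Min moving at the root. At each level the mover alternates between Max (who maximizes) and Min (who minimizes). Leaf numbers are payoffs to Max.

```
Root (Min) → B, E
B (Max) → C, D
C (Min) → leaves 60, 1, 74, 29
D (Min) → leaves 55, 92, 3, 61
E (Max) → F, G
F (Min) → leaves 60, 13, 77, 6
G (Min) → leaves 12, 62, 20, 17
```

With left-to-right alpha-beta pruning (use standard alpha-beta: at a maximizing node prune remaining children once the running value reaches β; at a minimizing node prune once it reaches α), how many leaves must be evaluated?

C [α=-∞,β=+∞]: v=1
D [α=1,β=+∞]: v=3
B [α=-∞,β=+∞]: v=3
F [α=-∞,β=3]: v=6
E [α=-∞,β=3]: v=6 after child 1 ≥ β → β-cutoff, skip 1
Root [α=-∞,β=+∞]: v=3
Leaves evaluated: 12 of 16.

12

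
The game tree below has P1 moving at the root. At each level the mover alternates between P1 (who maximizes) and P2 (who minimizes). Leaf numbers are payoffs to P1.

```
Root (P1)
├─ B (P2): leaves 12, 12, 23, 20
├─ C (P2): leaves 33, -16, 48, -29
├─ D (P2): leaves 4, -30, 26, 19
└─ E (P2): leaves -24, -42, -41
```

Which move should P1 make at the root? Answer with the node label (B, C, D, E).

B (P2): min(12, 12, 23, 20) = 12
C (P2): min(33, -16, 48, -29) = -29
D (P2): min(4, -30, 26, 19) = -30
E (P2): min(-24, -42, -41) = -42
Root (P1): max(12, -29, -30, -42) = 12
P1 picks the child with the highest value: B (value 12).

B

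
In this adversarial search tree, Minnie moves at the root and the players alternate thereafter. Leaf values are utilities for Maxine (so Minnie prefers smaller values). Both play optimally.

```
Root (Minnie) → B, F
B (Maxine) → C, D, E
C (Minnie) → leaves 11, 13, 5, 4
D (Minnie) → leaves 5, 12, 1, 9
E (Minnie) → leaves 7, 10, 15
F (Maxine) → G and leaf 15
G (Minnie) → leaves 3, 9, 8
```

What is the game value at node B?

7

C: min(11, 13, 5, 4) = 4
D: min(5, 12, 1, 9) = 1
E: min(7, 10, 15) = 7
B: max(4, 1, 7) = 7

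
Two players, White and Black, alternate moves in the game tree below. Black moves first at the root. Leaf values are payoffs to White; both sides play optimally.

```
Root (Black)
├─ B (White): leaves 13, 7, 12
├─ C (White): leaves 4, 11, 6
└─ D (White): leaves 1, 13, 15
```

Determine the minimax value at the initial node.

B (White): max(13, 7, 12) = 13
C (White): max(4, 11, 6) = 11
D (White): max(1, 13, 15) = 15
Root (Black): min(13, 11, 15) = 11

11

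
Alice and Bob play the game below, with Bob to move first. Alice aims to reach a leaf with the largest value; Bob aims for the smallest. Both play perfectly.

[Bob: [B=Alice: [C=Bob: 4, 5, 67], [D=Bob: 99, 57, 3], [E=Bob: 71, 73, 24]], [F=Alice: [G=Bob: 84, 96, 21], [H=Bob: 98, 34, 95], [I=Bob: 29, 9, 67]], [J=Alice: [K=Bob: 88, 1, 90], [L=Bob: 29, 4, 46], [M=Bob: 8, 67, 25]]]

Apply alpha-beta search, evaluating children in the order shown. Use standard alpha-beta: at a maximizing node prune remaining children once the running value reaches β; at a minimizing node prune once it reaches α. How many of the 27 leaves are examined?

C [α=-∞,β=+∞]: v=4
D [α=4,β=+∞]: v=3
E [α=4,β=+∞]: v=24
B [α=-∞,β=+∞]: v=24
G [α=-∞,β=24]: v=21
H [α=21,β=24]: v=34
F [α=-∞,β=24]: v=34 after child 2 ≥ β → β-cutoff, skip 1
K [α=-∞,β=24]: v=1
L [α=1,β=24]: v=4
M [α=4,β=24]: v=8
J [α=-∞,β=24]: v=8
Root [α=-∞,β=+∞]: v=8
Leaves evaluated: 24 of 27.

24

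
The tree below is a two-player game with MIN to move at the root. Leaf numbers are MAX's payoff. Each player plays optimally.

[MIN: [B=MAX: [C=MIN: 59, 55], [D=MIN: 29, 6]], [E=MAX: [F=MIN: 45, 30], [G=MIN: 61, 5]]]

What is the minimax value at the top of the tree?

30

C (MIN): min(59, 55) = 55
D (MIN): min(29, 6) = 6
B (MAX): max(55, 6) = 55
F (MIN): min(45, 30) = 30
G (MIN): min(61, 5) = 5
E (MAX): max(30, 5) = 30
Root (MIN): min(55, 30) = 30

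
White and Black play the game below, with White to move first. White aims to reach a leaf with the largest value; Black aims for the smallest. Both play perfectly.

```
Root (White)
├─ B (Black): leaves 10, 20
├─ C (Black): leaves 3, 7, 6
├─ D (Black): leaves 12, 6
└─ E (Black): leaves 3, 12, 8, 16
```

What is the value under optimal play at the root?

B (Black): min(10, 20) = 10
C (Black): min(3, 7, 6) = 3
D (Black): min(12, 6) = 6
E (Black): min(3, 12, 8, 16) = 3
Root (White): max(10, 3, 6, 3) = 10

10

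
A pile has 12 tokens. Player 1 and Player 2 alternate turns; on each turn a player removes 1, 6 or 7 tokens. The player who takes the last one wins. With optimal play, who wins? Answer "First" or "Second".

Second

W/L table (W = player to move can force a win):
i:   0  1  2  3  4  5  6  7  8  9 10 11 12
     L  W  L  W  L  W  W  W  W  W  W  W  L
Position 12 is L, so the second player wins.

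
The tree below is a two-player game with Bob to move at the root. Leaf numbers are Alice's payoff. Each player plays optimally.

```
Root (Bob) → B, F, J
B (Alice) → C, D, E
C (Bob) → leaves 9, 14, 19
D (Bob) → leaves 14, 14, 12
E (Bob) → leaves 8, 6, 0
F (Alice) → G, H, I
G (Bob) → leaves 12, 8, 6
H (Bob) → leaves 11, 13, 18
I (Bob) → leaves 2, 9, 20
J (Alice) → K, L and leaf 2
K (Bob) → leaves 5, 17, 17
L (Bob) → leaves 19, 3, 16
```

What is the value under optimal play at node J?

K: min(5, 17, 17) = 5
L: min(19, 3, 16) = 3
J: max(5, 3, 2) = 5

5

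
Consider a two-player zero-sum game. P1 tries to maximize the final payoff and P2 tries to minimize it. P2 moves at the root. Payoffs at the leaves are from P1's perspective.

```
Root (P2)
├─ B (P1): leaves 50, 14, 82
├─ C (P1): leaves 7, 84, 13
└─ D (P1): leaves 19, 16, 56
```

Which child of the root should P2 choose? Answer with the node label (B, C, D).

B (P1): max(50, 14, 82) = 82
C (P1): max(7, 84, 13) = 84
D (P1): max(19, 16, 56) = 56
Root (P2): min(82, 84, 56) = 56
P2 picks the child with the lowest value: D (value 56).

D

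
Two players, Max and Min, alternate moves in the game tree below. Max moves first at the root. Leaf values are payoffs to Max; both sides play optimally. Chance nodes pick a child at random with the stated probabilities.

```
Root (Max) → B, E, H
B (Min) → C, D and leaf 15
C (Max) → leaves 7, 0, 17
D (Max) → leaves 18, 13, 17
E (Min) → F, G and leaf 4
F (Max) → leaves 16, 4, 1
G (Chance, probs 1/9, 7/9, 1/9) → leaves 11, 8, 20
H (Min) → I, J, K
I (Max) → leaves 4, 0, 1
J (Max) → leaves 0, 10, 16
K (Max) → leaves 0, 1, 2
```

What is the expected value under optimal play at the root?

C (Max): max(7, 0, 17) = 17
D (Max): max(18, 13, 17) = 18
B (Min): min(17, 18, 15) = 15
F (Max): max(16, 4, 1) = 16
G (Chance): 1/9·11 + 7/9·8 + 1/9·20 = 9.67
E (Min): min(16, 9.67, 4) = 4
I (Max): max(4, 0, 1) = 4
J (Max): max(0, 10, 16) = 16
K (Max): max(0, 1, 2) = 2
H (Min): min(4, 16, 2) = 2
Root (Max): max(15, 4, 2) = 15

15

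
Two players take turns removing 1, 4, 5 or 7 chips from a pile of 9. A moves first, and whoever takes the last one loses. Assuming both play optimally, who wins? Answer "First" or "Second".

i:   0  1  2  3  4  5  6  7  8  9
     W  L  W  L  W  W  W  W  W  L
Position 9 is L, so the second player wins.

Second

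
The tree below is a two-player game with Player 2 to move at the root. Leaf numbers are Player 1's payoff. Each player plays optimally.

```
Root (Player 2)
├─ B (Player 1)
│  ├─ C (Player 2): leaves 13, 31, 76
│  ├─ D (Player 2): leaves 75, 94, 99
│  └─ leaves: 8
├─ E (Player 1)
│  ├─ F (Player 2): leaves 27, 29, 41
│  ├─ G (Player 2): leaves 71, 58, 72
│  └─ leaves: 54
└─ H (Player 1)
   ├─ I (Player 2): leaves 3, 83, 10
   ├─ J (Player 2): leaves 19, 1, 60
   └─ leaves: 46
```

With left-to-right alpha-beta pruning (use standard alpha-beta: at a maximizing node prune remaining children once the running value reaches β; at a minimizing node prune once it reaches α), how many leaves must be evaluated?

20

C [α=-∞,β=+∞]: v=13
D [α=13,β=+∞]: v=75
B [α=-∞,β=+∞]: v=75
F [α=-∞,β=75]: v=27
G [α=27,β=75]: v=58
E [α=-∞,β=75]: v=58
I [α=-∞,β=58]: v=3
J [α=3,β=58]: v=1 after child 2 ≤ α → α-cutoff, skip 1
H [α=-∞,β=58]: v=46
Root [α=-∞,β=+∞]: v=46
Leaves evaluated: 20 of 21.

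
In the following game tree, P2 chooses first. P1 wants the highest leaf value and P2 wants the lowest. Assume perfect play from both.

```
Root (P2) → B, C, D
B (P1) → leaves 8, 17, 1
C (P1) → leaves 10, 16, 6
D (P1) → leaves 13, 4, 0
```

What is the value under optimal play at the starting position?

B (P1): max(8, 17, 1) = 17
C (P1): max(10, 16, 6) = 16
D (P1): max(13, 4, 0) = 13
Root (P2): min(17, 16, 13) = 13

13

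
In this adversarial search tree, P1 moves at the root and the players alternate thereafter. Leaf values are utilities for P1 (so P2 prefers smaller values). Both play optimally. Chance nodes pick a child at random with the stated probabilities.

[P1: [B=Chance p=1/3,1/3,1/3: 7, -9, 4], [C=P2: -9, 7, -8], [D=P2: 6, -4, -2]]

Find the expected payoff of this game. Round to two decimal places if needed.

B (Chance): 1/3·7 + 1/3·-9 + 1/3·4 = 0.67
C (P2): min(-9, 7, -8) = -9
D (P2): min(6, -4, -2) = -4
Root (P1): max(0.67, -9, -4) = 0.67

0.67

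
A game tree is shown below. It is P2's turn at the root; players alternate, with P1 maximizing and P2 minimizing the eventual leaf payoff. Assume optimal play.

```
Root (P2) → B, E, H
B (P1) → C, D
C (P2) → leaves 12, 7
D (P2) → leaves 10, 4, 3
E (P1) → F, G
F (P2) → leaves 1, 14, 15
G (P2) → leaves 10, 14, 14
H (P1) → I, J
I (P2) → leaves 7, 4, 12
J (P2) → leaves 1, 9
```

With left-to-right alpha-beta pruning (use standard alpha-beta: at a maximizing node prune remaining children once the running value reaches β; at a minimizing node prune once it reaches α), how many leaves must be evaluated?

14

C [α=-∞,β=+∞]: v=7
D [α=7,β=+∞]: v=4 after child 2 ≤ α → α-cutoff, skip 1
B [α=-∞,β=+∞]: v=7
F [α=-∞,β=7]: v=1
G [α=1,β=7]: v=10
E [α=-∞,β=7]: v=10
I [α=-∞,β=7]: v=4
J [α=4,β=7]: v=1 after child 1 ≤ α → α-cutoff, skip 1
H [α=-∞,β=7]: v=4
Root [α=-∞,β=+∞]: v=4
Leaves evaluated: 14 of 16.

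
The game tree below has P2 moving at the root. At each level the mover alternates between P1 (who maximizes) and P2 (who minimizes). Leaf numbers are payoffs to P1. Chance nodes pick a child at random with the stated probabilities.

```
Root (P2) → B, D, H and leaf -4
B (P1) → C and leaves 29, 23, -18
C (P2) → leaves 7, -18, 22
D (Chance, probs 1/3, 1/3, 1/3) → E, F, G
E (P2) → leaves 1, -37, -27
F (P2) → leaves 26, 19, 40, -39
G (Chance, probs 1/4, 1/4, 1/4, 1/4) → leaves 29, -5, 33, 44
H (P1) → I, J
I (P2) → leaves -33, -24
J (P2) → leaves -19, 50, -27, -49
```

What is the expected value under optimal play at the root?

-33

C (P2): min(7, -18, 22) = -18
B (P1): max(-18, 29, 23, -18) = 29
E (P2): min(1, -37, -27) = -37
F (P2): min(26, 19, 40, -39) = -39
G (Chance): 1/4·29 + 1/4·-5 + 1/4·33 + 1/4·44 = 25.25
D (Chance): 1/3·-37 + 1/3·-39 + 1/3·25.25 = -16.92
I (P2): min(-33, -24) = -33
J (P2): min(-19, 50, -27, -49) = -49
H (P1): max(-33, -49) = -33
Root (P2): min(29, -16.92, -33, -4) = -33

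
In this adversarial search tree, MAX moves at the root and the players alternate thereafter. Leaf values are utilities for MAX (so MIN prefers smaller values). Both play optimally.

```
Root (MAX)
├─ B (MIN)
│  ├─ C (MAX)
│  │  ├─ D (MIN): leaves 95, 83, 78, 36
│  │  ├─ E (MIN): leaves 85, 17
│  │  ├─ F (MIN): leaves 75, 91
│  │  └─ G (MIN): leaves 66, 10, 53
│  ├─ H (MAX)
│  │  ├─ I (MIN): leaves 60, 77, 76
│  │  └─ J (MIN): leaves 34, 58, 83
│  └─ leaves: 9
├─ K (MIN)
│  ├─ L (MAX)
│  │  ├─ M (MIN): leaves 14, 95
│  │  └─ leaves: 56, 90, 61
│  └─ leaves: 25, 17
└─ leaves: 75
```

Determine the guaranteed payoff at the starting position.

D (MIN): min(95, 83, 78, 36) = 36
E (MIN): min(85, 17) = 17
F (MIN): min(75, 91) = 75
G (MIN): min(66, 10, 53) = 10
C (MAX): max(36, 17, 75, 10) = 75
I (MIN): min(60, 77, 76) = 60
J (MIN): min(34, 58, 83) = 34
H (MAX): max(60, 34) = 60
B (MIN): min(75, 60, 9) = 9
M (MIN): min(14, 95) = 14
L (MAX): max(14, 56, 90, 61) = 90
K (MIN): min(90, 25, 17) = 17
Root (MAX): max(9, 17, 75) = 75

75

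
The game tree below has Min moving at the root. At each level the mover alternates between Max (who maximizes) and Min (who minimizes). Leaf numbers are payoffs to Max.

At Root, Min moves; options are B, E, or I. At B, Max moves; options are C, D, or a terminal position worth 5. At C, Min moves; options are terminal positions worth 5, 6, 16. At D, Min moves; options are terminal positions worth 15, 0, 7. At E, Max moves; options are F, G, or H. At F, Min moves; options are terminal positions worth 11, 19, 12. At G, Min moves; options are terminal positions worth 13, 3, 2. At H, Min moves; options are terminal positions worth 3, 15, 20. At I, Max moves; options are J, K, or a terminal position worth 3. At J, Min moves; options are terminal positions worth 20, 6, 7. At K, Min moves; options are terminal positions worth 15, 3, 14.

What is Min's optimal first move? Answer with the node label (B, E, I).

C (Min): min(5, 6, 16) = 5
D (Min): min(15, 0, 7) = 0
B (Max): max(5, 0, 5) = 5
F (Min): min(11, 19, 12) = 11
G (Min): min(13, 3, 2) = 2
H (Min): min(3, 15, 20) = 3
E (Max): max(11, 2, 3) = 11
J (Min): min(20, 6, 7) = 6
K (Min): min(15, 3, 14) = 3
I (Max): max(6, 3, 3) = 6
Root (Min): min(5, 11, 6) = 5
Min picks the child with the lowest value: B (value 5).

B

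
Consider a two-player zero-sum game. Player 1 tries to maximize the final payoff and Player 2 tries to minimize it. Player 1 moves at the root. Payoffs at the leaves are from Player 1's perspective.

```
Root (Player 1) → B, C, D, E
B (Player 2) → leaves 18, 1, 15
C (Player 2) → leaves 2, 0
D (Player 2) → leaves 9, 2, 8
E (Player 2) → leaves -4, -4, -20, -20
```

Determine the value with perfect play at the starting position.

2

B (Player 2): min(18, 1, 15) = 1
C (Player 2): min(2, 0) = 0
D (Player 2): min(9, 2, 8) = 2
E (Player 2): min(-4, -4, -20, -20) = -20
Root (Player 1): max(1, 0, 2, -20) = 2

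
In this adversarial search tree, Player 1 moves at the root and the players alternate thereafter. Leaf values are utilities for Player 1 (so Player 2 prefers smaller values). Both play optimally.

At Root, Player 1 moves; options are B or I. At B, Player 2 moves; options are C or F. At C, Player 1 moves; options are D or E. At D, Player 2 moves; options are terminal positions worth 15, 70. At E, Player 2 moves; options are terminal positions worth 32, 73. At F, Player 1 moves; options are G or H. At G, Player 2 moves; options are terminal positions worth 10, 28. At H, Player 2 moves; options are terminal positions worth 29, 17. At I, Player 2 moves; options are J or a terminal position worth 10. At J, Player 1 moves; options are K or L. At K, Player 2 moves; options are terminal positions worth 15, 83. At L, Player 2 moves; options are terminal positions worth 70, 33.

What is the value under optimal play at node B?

D: min(15, 70) = 15
E: min(32, 73) = 32
C: max(15, 32) = 32
G: min(10, 28) = 10
H: min(29, 17) = 17
F: max(10, 17) = 17
B: min(32, 17) = 17

17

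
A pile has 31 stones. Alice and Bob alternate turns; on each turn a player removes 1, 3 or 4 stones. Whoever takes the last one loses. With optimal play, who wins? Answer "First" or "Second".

Second

Mark each pile size as W (mover wins) or L (mover loses):
i:   0  1  2  3  4  5  6  7  8  9 10 11 12 13 14 15 16 17 18 19 20 21 22 23 24 25 26 27 28 29 30 31
     W  L  W  L  W  W  W  W  L  W  L  W  W  W  W  L  W  L  W  W  W  W  L  W  L  W  W  W  W  L  W  L
Position 31 is L, so the second player wins.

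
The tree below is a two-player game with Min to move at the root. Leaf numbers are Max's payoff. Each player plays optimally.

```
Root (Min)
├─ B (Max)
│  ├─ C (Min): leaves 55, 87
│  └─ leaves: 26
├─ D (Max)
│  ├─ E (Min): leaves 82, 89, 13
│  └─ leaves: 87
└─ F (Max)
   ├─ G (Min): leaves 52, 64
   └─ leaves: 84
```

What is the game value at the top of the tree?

C (Min): min(55, 87) = 55
B (Max): max(55, 26) = 55
E (Min): min(82, 89, 13) = 13
D (Max): max(13, 87) = 87
G (Min): min(52, 64) = 52
F (Max): max(52, 84) = 84
Root (Min): min(55, 87, 84) = 55

55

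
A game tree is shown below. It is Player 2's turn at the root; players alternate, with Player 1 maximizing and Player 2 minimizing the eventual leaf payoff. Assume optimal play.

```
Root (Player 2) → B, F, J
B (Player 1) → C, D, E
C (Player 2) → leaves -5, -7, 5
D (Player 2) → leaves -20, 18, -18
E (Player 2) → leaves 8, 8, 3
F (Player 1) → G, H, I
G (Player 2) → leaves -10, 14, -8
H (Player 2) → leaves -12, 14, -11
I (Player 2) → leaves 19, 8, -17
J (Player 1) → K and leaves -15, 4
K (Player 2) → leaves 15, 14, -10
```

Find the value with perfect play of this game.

-10

C (Player 2): min(-5, -7, 5) = -7
D (Player 2): min(-20, 18, -18) = -20
E (Player 2): min(8, 8, 3) = 3
B (Player 1): max(-7, -20, 3) = 3
G (Player 2): min(-10, 14, -8) = -10
H (Player 2): min(-12, 14, -11) = -12
I (Player 2): min(19, 8, -17) = -17
F (Player 1): max(-10, -12, -17) = -10
K (Player 2): min(15, 14, -10) = -10
J (Player 1): max(-10, -15, 4) = 4
Root (Player 2): min(3, -10, 4) = -10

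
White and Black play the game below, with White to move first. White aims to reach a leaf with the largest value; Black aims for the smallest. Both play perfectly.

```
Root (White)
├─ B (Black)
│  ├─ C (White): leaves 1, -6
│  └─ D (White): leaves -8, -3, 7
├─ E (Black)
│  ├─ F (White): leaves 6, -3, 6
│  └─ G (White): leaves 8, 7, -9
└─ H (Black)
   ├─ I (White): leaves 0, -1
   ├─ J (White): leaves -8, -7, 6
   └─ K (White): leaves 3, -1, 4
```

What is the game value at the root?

C (White): max(1, -6) = 1
D (White): max(-8, -3, 7) = 7
B (Black): min(1, 7) = 1
F (White): max(6, -3, 6) = 6
G (White): max(8, 7, -9) = 8
E (Black): min(6, 8) = 6
I (White): max(0, -1) = 0
J (White): max(-8, -7, 6) = 6
K (White): max(3, -1, 4) = 4
H (Black): min(0, 6, 4) = 0
Root (White): max(1, 6, 0) = 6

6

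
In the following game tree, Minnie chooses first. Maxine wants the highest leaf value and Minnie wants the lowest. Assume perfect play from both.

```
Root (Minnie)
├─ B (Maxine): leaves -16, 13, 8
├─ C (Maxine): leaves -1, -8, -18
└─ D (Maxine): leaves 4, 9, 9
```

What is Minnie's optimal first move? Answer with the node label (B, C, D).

C

B (Maxine): max(-16, 13, 8) = 13
C (Maxine): max(-1, -8, -18) = -1
D (Maxine): max(4, 9, 9) = 9
Root (Minnie): min(13, -1, 9) = -1
Minnie picks the child with the lowest value: C (value -1).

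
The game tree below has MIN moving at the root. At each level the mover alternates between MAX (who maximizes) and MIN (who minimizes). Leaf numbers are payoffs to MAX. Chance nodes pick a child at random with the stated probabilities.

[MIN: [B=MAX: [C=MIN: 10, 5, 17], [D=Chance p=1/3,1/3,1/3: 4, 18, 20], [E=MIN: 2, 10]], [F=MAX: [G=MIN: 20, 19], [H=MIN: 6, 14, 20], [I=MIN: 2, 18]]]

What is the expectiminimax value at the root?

14

C (MIN): min(10, 5, 17) = 5
D (Chance): 1/3·4 + 1/3·18 + 1/3·20 = 14
E (MIN): min(2, 10) = 2
B (MAX): max(5, 14, 2) = 14
G (MIN): min(20, 19) = 19
H (MIN): min(6, 14, 20) = 6
I (MIN): min(2, 18) = 2
F (MAX): max(19, 6, 2) = 19
Root (MIN): min(14, 19) = 14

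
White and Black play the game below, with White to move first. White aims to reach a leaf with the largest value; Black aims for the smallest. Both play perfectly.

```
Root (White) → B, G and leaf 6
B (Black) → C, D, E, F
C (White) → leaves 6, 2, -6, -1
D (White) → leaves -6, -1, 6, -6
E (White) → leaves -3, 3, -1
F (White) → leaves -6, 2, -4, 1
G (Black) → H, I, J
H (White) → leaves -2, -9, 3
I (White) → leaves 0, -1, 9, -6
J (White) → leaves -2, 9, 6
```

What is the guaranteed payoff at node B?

2

C: max(6, 2, -6, -1) = 6
D: max(-6, -1, 6, -6) = 6
E: max(-3, 3, -1) = 3
F: max(-6, 2, -4, 1) = 2
B: min(6, 6, 3, 2) = 2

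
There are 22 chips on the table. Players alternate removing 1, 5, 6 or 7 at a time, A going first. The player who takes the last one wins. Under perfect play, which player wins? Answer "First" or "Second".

First

Mark each pile size as W (mover wins) or L (mover loses):
i:   0  1  2  3  4  5  6  7  8  9 10 11 12 13 14 15 16 17 18 19 20 21 22
     L  W  L  W  L  W  W  W  W  W  W  W  L  W  L  W  L  W  W  W  W  W  W
Position 22 is W, so the first player wins.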